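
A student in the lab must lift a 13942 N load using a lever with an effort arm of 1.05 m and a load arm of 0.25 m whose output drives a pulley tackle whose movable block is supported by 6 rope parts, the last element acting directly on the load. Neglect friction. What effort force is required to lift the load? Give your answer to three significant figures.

553 N

Lever MA = effort arm / load arm = 1.05/0.25 = 4.2.
Block-and-tackle MA = number of supporting rope parts = 6.
Combined ideal MA = 4.2 × 6 = 25.2.
Effort = load / MA = 13942 / 25.2 = 553.25 N.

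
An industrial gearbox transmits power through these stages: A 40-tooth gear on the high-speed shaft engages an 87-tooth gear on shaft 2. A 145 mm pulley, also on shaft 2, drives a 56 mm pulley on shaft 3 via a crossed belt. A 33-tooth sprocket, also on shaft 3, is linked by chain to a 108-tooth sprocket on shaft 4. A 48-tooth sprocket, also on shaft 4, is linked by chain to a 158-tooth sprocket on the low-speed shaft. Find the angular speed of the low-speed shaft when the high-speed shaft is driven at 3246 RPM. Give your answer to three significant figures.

the high-speed shaft → shaft 2 (gear mesh, 87/40): 3246 ÷ 2.175 = 1492.4 RPM
shaft 2 → shaft 3 (belt, 56/145): 1492.4 ÷ 0.38621 = 3864.3 RPM
shaft 3 → shaft 4 (chain, 108/33): 3864.3 ÷ 3.2727 = 1180.8 RPM
shaft 4 → the low-speed shaft (chain, 158/48): 1180.8 ÷ 3.2917 = 358.71 RPM

359 RPM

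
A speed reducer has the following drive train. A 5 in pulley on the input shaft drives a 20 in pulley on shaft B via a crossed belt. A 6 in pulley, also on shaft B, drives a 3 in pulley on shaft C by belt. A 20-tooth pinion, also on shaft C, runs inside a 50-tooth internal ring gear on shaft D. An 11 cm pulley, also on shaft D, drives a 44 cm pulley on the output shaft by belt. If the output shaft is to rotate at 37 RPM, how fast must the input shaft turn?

740 RPM

Overall ratio R = 4 × 0.5 × 2.5 × 4 = 20.
Required input speed = output speed × R = 37 × 20 = 740 RPM.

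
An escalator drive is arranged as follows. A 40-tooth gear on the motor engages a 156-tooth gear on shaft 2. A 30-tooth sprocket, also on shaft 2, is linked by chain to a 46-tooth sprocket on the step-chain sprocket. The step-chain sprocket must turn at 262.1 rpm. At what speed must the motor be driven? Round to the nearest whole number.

Overall ratio R = 3.9 × 1.5333 = 5.98.
Required input speed = output speed × R = 262.1 × 5.98 = 1567.4 rpm.

1567 rpm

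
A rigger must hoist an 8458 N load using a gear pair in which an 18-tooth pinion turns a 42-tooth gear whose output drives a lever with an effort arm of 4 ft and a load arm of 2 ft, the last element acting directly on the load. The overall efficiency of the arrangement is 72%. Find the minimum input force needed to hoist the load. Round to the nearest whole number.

2517 N

Gear pair MA = 42/18 = 2.3333.
Lever MA = effort arm / load arm = 4/2 = 2.
Combined ideal MA = 2.3333 × 2 = 4.6667.
Actual MA = 4.6667 × 0.72 = 3.36.
Effort = load / actual MA = 8458 / 3.36 = 2517.3 N.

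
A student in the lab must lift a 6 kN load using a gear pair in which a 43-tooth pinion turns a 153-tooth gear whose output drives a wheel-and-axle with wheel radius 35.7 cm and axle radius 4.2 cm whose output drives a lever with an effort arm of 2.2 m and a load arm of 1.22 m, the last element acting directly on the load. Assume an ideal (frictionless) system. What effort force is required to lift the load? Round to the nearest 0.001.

0.110 kN

Gear pair MA = 153/43 = 3.5581.
Wheel-and-axle MA = R/r = 35.7/4.2 = 8.5.
Lever MA = effort arm / load arm = 2.2/1.22 = 1.8033.
Combined ideal MA = 3.5581 × 8.5 × 1.8033 = 54.539.
Effort = load / MA = 6 / 54.539 = 0.11001 kN.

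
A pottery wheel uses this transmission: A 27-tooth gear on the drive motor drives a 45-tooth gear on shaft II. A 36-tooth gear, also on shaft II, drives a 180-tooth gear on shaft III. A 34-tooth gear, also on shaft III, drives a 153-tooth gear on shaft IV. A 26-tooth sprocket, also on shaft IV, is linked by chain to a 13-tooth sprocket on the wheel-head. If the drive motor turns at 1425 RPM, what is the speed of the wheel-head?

the drive motor → shaft II (gear mesh, 45/27): 1425 ÷ 1.6667 = 855 RPM
shaft II → shaft III (gear mesh, 180/36): 855 ÷ 5 = 171 RPM
shaft III → shaft IV (gear mesh, 153/34): 171 ÷ 4.5 = 38 RPM
shaft IV → the wheel-head (chain, 13/26): 38 ÷ 0.5 = 76 RPM

76 RPM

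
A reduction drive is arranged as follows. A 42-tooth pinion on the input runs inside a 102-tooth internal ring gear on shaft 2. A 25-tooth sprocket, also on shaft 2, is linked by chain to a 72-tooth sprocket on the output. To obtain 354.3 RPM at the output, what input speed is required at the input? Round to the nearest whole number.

2478 RPM

Overall ratio R = 2.4286 × 2.88 = 6.9943.
Required input speed = output speed × R = 354.3 × 6.9943 = 2478.1 RPM.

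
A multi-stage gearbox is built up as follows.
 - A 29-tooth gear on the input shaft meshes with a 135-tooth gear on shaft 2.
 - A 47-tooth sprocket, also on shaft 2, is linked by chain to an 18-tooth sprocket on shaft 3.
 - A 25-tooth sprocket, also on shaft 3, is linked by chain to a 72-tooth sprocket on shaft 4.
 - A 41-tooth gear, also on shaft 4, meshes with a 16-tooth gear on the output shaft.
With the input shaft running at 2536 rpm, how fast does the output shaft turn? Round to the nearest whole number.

the input shaft → shaft 2 (gear mesh, 135/29): 2536 ÷ 4.6552 = 544.77 rpm
shaft 2 → shaft 3 (chain, 18/47): 544.77 ÷ 0.38298 = 1422.5 rpm
shaft 3 → shaft 4 (chain, 72/25): 1422.5 ÷ 2.88 = 493.91 rpm
shaft 4 → the output shaft (gear mesh, 16/41): 493.91 ÷ 0.39024 = 1265.6 rpm

1266 rpm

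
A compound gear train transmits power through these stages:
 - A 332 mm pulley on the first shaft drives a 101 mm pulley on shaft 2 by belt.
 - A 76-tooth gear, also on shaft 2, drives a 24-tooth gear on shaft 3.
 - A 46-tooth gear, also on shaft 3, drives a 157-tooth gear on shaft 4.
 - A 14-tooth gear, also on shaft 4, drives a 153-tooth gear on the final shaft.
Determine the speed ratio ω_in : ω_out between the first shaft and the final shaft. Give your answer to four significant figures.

3.583

Each stage contributes driven/driver: belt 101/332 = 0.30422, gear mesh 24/76 = 0.31579, gear mesh 157/46 = 3.413, gear mesh 153/14 = 10.929.
Overall: 0.30422 × 0.31579 × 3.413 × 10.929 = 3.5833.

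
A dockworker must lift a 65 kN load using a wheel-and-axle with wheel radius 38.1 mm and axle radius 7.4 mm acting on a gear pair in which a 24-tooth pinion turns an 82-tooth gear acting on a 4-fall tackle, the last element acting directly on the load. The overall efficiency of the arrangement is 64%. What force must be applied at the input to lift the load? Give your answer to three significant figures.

Wheel-and-axle MA = R/r = 38.1/7.4 = 5.1486.
Gear pair MA = 82/24 = 3.4167.
Block-and-tackle MA = number of supporting rope parts = 4.
Combined ideal MA = 5.1486 × 3.4167 × 4 = 70.365.
Actual MA = 70.365 × 0.64 = 45.034.
Effort = load / actual MA = 65 / 45.034 = 1.4434 kN.

1.44 kN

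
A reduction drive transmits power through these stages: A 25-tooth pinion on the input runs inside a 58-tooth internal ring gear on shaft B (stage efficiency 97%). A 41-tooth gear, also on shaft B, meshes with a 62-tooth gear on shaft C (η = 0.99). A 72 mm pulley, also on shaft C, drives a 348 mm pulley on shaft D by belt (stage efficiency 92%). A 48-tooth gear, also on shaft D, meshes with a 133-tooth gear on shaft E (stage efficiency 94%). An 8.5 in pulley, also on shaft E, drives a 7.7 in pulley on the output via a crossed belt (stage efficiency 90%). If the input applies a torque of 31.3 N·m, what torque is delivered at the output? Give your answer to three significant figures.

996 N·m

After the internal gear (58/25): 31.3 × 2.32 × 0.97 = 70.438 N·m
After the gear mesh (62/41): 70.438 × 1.5122 × 0.99 = 105.45 N·m
After the belt (348/72): 105.45 × 4.8333 × 0.92 = 468.9 N·m
After the gear mesh (133/48): 468.9 × 2.7708 × 0.94 = 1221.3 N·m
After the belt (7.7/8.5): 1221.3 × 0.90588 × 0.90 = 995.71 N·m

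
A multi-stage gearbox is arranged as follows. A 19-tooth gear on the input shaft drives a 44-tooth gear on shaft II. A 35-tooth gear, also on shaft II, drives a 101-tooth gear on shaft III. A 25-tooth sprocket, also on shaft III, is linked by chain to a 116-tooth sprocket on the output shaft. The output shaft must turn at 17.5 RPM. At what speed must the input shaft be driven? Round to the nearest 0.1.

Overall ratio R = 2.3158 × 2.8857 × 4.64 = 31.008.
Required input speed = output speed × R = 17.5 × 31.008 = 542.64 RPM.

542.6 RPM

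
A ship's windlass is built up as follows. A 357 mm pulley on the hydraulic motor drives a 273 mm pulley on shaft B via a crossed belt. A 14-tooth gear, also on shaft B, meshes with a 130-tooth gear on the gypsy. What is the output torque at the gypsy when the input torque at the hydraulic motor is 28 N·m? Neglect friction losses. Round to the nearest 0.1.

198.8 N·m

Belt: ratio = 273/357 = 0.76471; torque at shaft B = 28 × 0.76471 = 21.412 N·m.
Gear mesh: ratio = 130/14 = 9.2857; torque at the gypsy = 21.412 × 9.2857 = 198.82 N·m.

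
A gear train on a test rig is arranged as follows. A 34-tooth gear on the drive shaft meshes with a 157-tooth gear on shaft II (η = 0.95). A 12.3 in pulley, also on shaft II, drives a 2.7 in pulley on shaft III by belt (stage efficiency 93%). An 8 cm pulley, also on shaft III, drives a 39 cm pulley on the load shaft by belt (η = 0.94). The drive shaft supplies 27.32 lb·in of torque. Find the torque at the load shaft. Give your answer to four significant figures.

112.1 lb·in

After the gear mesh (157/34): 27.32 × 4.6176 × 0.95 = 119.85 lb·in
After the belt (2.7/12.3): 119.85 × 0.21951 × 0.93 = 24.466 lb·in
After the belt (39/8): 24.466 × 4.875 × 0.94 = 112.12 lb·in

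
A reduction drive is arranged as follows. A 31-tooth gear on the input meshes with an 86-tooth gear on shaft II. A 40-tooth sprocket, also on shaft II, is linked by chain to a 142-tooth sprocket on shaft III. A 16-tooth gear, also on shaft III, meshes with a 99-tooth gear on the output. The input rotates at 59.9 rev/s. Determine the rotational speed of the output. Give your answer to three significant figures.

Gear mesh: ratio = 86/31 = 2.7742, so shaft II turns at 59.9 / 2.7742 = 21.592 rev/s.
Chain: ratio = 142/40 = 3.55, so shaft III turns at 21.592 / 3.55 = 6.0822 rev/s.
Gear mesh: ratio = 99/16 = 6.1875, so the output turns at 6.0822 / 6.1875 = 0.98298 rev/s.

0.983 rev/s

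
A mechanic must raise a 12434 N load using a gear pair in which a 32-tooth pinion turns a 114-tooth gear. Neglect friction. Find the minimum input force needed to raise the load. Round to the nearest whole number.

3490 N

Gear pair MA = 114/32 = 3.5625.
Effort = load / MA = 12434 / 3.5625 = 3490.2 N.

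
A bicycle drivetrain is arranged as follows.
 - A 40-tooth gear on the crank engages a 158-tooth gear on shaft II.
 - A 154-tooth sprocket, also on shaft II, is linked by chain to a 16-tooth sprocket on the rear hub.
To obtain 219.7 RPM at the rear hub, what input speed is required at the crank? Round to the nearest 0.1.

90.2 RPM

Overall ratio R = 3.95 × 0.1039 = 0.41039.
Required input speed = output speed × R = 219.7 × 0.41039 = 90.163 RPM.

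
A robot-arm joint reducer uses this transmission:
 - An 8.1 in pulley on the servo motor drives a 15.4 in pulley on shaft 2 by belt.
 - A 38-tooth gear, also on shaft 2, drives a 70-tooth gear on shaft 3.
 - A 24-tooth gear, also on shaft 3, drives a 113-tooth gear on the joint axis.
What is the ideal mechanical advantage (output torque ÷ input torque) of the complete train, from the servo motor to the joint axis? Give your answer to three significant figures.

16.5

Each stage contributes driven/driver: belt 15.4/8.1 = 1.9012, gear mesh 70/38 = 1.8421, gear mesh 113/24 = 4.7083.
Overall: 1.9012 × 1.8421 × 4.7083 = 16.49.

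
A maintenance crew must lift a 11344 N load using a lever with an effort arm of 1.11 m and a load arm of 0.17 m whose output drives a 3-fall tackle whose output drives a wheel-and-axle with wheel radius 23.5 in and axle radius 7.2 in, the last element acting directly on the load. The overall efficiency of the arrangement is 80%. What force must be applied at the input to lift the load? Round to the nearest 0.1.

Lever MA = effort arm / load arm = 1.11/0.17 = 6.5294.
Block-and-tackle MA = number of supporting rope parts = 3.
Wheel-and-axle MA = R/r = 23.5/7.2 = 3.2639.
Combined ideal MA = 6.5294 × 3 × 3.2639 = 63.934.
Actual MA = 63.934 × 0.80 = 51.147.
Effort = load / actual MA = 11344 / 51.147 = 221.79 N.

221.8 N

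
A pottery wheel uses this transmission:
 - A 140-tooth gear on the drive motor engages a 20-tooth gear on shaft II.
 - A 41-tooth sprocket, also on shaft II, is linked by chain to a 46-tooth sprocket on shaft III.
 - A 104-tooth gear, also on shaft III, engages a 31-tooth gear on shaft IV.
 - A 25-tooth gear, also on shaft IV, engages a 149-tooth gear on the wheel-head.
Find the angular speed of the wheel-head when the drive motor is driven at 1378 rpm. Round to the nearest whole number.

the drive motor → shaft II (gear mesh, 20/140): 1378 ÷ 0.14286 = 9646 rpm
shaft II → shaft III (chain, 46/41): 9646 ÷ 1.122 = 8597.5 rpm
shaft III → shaft IV (gear mesh, 31/104): 8597.5 ÷ 0.29808 = 28843 rpm
shaft IV → the wheel-head (gear mesh, 149/25): 28843 ÷ 5.96 = 4839.5 rpm

4839 rpm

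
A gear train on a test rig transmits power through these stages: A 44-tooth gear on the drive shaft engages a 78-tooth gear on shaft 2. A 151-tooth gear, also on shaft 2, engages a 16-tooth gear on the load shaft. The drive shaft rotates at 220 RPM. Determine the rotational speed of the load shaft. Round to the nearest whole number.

the drive shaft → shaft 2 (gear mesh, 78/44): 220 ÷ 1.7727 = 124.1 RPM
shaft 2 → the load shaft (gear mesh, 16/151): 124.1 ÷ 0.10596 = 1171.2 RPM

1171 RPM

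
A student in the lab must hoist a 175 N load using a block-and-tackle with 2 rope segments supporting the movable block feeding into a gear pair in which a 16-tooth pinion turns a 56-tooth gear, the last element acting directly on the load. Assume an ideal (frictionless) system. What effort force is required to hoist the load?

Block-and-tackle MA = number of supporting rope parts = 2.
Gear pair MA = 56/16 = 3.5.
Combined ideal MA = 2 × 3.5 = 7.
Effort = load / MA = 175 / 7 = 25 N.

25 N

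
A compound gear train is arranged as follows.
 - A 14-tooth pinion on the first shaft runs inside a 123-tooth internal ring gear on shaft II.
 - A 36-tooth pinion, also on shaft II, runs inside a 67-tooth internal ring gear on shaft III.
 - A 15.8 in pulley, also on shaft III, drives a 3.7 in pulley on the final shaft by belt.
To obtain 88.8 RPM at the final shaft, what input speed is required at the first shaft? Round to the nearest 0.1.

340.0 RPM

Overall ratio R = 8.7857 × 1.8611 × 0.23418 = 3.8291.
Required input speed = output speed × R = 88.8 × 3.8291 = 340.02 RPM.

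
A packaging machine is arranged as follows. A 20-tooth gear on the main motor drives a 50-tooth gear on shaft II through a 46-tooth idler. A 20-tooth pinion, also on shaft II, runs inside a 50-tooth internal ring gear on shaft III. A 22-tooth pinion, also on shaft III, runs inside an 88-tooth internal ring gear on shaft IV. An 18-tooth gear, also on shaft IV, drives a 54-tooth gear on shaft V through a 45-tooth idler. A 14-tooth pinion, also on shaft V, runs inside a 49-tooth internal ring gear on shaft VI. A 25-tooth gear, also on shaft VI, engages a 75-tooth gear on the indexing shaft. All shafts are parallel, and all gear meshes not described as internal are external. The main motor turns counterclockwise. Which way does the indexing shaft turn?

clockwise

the main motor → shaft II: driver → idler → driven is 2 external meshes, 2 reversals → CCW.
shaft II → shaft III: internal mesh, same direction → CCW.
shaft III → shaft IV: internal mesh, same direction → CCW.
shaft IV → shaft V: driver → idler → driven is 2 external meshes, 2 reversals → CCW.
shaft V → shaft VI: internal mesh, same direction → CCW.
shaft VI → the indexing shaft: external mesh, 1 reversal → CW.
5 reversals in total — an odd number — so the indexing shaft turns opposite to the main motor.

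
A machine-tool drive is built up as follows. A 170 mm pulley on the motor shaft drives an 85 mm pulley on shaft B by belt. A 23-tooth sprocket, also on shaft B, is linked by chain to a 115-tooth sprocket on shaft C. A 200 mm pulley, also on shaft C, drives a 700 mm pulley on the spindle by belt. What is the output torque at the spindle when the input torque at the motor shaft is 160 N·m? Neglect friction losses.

1400 N·m

Belt: ratio = 85/170 = 0.5; torque at shaft B = 160 × 0.5 = 80 N·m.
Chain: ratio = 115/23 = 5; torque at shaft C = 80 × 5 = 400 N·m.
Belt: ratio = 700/200 = 3.5; torque at the spindle = 400 × 3.5 = 1400 N·m.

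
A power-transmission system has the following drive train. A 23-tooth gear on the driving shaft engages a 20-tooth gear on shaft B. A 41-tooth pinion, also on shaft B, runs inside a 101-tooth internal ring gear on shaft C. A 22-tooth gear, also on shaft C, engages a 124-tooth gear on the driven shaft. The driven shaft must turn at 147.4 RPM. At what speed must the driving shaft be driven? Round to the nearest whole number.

Overall ratio R = 0.86957 × 2.4634 × 5.6364 = 12.074.
Required input speed = output speed × R = 147.4 × 12.074 = 1779.7 RPM.

1780 RPM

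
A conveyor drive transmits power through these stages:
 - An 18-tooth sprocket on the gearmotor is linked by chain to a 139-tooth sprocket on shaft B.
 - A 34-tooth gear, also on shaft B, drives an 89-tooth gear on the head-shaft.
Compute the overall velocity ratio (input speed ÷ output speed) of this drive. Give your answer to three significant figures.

20.2

Each stage contributes driven/driver: chain 139/18 = 7.7222, gear mesh 89/34 = 2.6176.
Overall: 7.7222 × 2.6176 = 20.214.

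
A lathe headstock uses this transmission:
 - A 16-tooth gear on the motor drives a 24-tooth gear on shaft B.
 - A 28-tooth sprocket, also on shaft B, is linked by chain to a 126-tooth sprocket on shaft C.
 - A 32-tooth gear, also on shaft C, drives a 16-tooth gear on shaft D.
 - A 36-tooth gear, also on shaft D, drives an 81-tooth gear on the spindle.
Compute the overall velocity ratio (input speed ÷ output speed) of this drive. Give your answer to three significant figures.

Each stage contributes driven/driver: gear mesh 24/16 = 1.5, chain 126/28 = 4.5, gear mesh 16/32 = 0.5, gear mesh 81/36 = 2.25.
Overall: 1.5 × 4.5 × 0.5 × 2.25 = 7.5938.

7.59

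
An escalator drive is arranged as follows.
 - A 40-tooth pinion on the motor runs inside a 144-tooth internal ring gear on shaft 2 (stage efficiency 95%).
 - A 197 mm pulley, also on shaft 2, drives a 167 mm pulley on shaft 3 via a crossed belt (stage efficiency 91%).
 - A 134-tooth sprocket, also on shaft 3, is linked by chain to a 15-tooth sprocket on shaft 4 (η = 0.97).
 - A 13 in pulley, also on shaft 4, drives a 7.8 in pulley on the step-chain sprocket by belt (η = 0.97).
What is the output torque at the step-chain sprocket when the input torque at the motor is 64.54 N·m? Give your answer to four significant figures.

After the internal gear (144/40): 64.54 × 3.6 × 0.95 = 220.73 N·m
After the belt (167/197): 220.73 × 0.84772 × 0.91 = 170.27 N·m
After the chain (15/134): 170.27 × 0.11194 × 0.97 = 18.489 N·m
After the belt (7.8/13): 18.489 × 0.6 × 0.97 = 10.76 N·m

10.76 N·m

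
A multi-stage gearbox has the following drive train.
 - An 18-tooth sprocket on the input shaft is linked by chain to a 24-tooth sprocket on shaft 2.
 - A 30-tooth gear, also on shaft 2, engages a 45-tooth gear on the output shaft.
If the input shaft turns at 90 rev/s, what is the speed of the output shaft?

45 rev/s

Chain: ratio = 24/18 = 1.3333, so shaft 2 turns at 90 / 1.3333 = 67.5 rev/s.
Gear mesh: ratio = 45/30 = 1.5, so the output shaft turns at 67.5 / 1.5 = 45 rev/s.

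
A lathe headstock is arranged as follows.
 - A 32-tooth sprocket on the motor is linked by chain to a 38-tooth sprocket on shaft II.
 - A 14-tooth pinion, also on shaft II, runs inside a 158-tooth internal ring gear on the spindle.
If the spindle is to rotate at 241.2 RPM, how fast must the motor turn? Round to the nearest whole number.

Overall ratio R = 1.1875 × 11.286 = 13.402.
Required input speed = output speed × R = 241.2 × 13.402 = 3232.5 RPM.

3233 RPM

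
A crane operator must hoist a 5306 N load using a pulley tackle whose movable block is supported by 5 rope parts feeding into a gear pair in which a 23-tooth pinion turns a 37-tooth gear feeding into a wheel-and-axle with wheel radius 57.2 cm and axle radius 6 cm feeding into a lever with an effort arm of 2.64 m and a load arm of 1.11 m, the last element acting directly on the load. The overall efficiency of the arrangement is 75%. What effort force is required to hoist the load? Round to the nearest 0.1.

Block-and-tackle MA = number of supporting rope parts = 5.
Gear pair MA = 37/23 = 1.6087.
Wheel-and-axle MA = R/r = 57.2/6 = 9.5333.
Lever MA = effort arm / load arm = 2.64/1.11 = 2.3784.
Combined ideal MA = 5 × 1.6087 × 9.5333 × 2.3784 = 182.38.
Actual MA = 182.38 × 0.75 = 136.78.
Effort = load / actual MA = 5306 / 136.78 = 38.791 N.

38.8 N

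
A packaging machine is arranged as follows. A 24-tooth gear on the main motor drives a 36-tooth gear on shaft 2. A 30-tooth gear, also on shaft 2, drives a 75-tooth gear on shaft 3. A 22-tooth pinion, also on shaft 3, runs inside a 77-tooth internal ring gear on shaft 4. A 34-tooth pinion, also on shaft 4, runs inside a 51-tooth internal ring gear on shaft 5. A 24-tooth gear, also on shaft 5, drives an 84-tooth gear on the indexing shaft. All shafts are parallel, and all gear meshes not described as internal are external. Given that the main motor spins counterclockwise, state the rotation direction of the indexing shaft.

the main motor → shaft 2: external mesh, 1 reversal → CW.
shaft 2 → shaft 3: external mesh, 1 reversal → CCW.
shaft 3 → shaft 4: internal mesh, same direction → CCW.
shaft 4 → shaft 5: internal mesh, same direction → CCW.
shaft 5 → the indexing shaft: external mesh, 1 reversal → CW.
3 reversals in total — an odd number — so the indexing shaft turns opposite to the main motor.

clockwise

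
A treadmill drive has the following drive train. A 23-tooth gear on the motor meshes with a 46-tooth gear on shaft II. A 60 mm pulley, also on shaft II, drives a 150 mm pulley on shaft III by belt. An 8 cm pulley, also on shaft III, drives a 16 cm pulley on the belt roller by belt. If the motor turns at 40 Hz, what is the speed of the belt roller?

the motor → shaft II (gear mesh, 46/23): 40 ÷ 2 = 20 Hz
shaft II → shaft III (belt, 150/60): 20 ÷ 2.5 = 8 Hz
shaft III → the belt roller (belt, 16/8): 8 ÷ 2 = 4 Hz

4 Hz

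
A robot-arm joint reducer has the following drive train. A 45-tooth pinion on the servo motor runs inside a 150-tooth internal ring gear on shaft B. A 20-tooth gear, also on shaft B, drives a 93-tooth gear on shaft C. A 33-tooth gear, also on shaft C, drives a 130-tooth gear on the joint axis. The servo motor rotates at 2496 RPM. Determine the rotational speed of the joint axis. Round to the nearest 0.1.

40.9 RPM

the servo motor → shaft B (internal gear, 150/45): 2496 ÷ 3.3333 = 748.8 RPM
shaft B → shaft C (gear mesh, 93/20): 748.8 ÷ 4.65 = 161.03 RPM
shaft C → the joint axis (gear mesh, 130/33): 161.03 ÷ 3.9394 = 40.877 RPM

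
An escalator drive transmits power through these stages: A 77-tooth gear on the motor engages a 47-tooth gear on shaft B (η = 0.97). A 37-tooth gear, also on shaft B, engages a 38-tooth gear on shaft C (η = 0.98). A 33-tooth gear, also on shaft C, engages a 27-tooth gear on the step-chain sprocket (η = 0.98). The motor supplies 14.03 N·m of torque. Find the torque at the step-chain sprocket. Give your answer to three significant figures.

After the gear mesh (47/77): 14.03 × 0.61039 × 0.97 = 8.3069 N·m
After the gear mesh (38/37): 8.3069 × 1.027 × 0.98 = 8.3607 N·m
After the gear mesh (27/33): 8.3607 × 0.81818 × 0.98 = 6.7038 N·m

6.70 N·m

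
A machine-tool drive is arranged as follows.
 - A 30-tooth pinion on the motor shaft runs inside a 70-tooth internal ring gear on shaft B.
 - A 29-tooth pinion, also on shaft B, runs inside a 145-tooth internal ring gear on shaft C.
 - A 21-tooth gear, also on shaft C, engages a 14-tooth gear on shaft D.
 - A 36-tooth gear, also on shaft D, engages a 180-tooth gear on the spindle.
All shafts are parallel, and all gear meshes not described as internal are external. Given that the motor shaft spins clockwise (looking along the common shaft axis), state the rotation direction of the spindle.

the motor shaft → shaft B: internal mesh, same direction → CW.
shaft B → shaft C: internal mesh, same direction → CW.
shaft C → shaft D: external mesh, 1 reversal → CCW.
shaft D → the spindle: external mesh, 1 reversal → CW.
2 reversals in total — an even number — so the spindle turns the same way as the motor shaft.

clockwise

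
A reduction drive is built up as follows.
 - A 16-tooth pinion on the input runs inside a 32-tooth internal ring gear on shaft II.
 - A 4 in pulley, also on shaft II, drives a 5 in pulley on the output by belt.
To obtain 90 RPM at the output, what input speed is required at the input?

225 RPM

Overall ratio R = 2 × 1.25 = 2.5.
Required input speed = output speed × R = 90 × 2.5 = 225 RPM.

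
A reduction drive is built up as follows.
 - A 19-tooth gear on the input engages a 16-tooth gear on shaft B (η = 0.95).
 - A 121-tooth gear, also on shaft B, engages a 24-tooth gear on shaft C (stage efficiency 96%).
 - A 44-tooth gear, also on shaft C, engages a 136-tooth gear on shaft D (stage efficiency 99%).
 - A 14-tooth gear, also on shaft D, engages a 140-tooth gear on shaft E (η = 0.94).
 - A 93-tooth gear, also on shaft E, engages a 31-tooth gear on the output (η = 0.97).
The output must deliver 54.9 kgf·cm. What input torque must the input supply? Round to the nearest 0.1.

Overall ratio R = 0.84211 × 0.19835 × 3.0909 × 10 × 0.33333 = 1.7209; overall efficiency η = 0.95 × 0.96 × 0.99 × 0.94 × 0.97 = 0.8232.
Input torque = output torque / (R × η) = 54.9 / (1.7209 × 0.8232) = 38.751 kgf·cm.

38.8 kgf·cm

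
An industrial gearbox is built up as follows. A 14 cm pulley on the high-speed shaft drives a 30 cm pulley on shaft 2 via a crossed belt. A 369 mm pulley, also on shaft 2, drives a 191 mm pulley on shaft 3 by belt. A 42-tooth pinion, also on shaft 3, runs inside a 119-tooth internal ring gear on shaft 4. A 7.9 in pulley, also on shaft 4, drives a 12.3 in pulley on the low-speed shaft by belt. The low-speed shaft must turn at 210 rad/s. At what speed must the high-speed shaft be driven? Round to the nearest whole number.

1028 rad/s

Overall ratio R = 2.1429 × 0.51762 × 2.8333 × 1.557 = 4.893.
Required input speed = output speed × R = 210 × 4.893 = 1027.5 rad/s.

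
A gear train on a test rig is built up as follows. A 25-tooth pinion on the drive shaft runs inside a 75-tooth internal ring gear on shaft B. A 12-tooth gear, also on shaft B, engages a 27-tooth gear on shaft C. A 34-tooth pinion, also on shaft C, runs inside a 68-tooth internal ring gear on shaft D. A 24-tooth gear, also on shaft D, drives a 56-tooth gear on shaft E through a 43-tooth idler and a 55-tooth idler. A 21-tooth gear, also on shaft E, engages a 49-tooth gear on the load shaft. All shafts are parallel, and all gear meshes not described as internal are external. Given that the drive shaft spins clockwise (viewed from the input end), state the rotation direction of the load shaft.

anticlockwise

the drive shaft → shaft B: internal mesh, same direction → CW.
shaft B → shaft C: external mesh, 1 reversal → CCW.
shaft C → shaft D: internal mesh, same direction → CCW.
shaft D → shaft E: driver → idler → idler → driven is 3 external meshes, 3 reversals → CW.
shaft E → the load shaft: external mesh, 1 reversal → CCW.
5 reversals in total — an odd number — so the load shaft turns opposite to the drive shaft.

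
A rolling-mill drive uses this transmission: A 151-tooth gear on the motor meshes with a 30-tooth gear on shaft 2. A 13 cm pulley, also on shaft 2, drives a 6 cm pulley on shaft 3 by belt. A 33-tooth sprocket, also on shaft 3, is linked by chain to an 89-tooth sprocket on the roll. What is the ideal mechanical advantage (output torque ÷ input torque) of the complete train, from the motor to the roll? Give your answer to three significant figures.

Each stage contributes driven/driver: gear mesh 30/151 = 0.19868, belt 6/13 = 0.46154, chain 89/33 = 2.697.
Overall: 0.19868 × 0.46154 × 2.697 = 0.2473.

0.247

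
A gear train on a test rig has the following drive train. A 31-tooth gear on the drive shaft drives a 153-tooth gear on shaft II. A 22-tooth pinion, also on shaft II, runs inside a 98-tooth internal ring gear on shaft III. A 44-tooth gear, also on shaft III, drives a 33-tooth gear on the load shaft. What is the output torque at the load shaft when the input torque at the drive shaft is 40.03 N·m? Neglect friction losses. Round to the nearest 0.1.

Gear mesh: ratio = 153/31 = 4.9355; torque at shaft II = 40.03 × 4.9355 = 197.57 N·m.
Internal gear: ratio = 98/22 = 4.4545; torque at shaft III = 197.57 × 4.4545 = 880.07 N·m.
Gear mesh: ratio = 33/44 = 0.75; torque at the load shaft = 880.07 × 0.75 = 660.05 N·m.

660.1 N·m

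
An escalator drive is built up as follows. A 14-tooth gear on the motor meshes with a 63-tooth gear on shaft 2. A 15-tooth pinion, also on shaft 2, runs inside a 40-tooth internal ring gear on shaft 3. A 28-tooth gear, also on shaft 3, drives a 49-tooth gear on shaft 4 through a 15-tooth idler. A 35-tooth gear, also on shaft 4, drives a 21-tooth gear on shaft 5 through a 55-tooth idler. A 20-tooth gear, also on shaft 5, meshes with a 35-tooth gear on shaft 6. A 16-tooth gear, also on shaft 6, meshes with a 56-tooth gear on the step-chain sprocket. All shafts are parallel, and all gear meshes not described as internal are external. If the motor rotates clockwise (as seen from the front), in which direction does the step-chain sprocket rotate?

the motor → shaft 2: external mesh, 1 reversal → CCW.
shaft 2 → shaft 3: internal mesh, same direction → CCW.
shaft 3 → shaft 4: driver → idler → driven is 2 external meshes, 2 reversals → CCW.
shaft 4 → shaft 5: driver → idler → driven is 2 external meshes, 2 reversals → CCW.
shaft 5 → shaft 6: external mesh, 1 reversal → CW.
shaft 6 → the step-chain sprocket: external mesh, 1 reversal → CCW.
7 reversals in total — an odd number — so the step-chain sprocket turns opposite to the motor.

counterclockwise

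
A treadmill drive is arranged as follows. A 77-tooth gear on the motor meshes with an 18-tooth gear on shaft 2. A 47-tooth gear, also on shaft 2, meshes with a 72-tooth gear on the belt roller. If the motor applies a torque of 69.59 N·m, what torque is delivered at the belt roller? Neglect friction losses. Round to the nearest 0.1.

24.9 N·m

After the gear mesh (18/77): 69.59 × 0.23377 = 16.268 N·m
After the gear mesh (72/47): 16.268 × 1.5319 = 24.921 N·m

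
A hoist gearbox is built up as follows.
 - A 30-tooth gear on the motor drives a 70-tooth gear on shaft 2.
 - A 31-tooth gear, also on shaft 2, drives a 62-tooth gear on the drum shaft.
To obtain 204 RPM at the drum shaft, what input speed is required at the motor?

952 RPM

Overall ratio R = 2.3333 × 2 = 4.6667.
Required input speed = output speed × R = 204 × 4.6667 = 952 RPM.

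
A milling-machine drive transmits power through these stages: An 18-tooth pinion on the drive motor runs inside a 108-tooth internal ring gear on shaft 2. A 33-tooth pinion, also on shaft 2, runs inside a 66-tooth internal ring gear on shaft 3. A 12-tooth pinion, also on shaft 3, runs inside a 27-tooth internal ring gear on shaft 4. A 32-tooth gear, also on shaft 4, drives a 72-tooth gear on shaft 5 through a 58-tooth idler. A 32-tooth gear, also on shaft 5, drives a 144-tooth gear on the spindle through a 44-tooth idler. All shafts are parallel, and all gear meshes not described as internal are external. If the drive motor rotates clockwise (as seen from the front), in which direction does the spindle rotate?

the drive motor → shaft 2: internal mesh, same direction → CW.
shaft 2 → shaft 3: internal mesh, same direction → CW.
shaft 3 → shaft 4: internal mesh, same direction → CW.
shaft 4 → shaft 5: driver → idler → driven is 2 external meshes, 2 reversals → CW.
shaft 5 → the spindle: driver → idler → driven is 2 external meshes, 2 reversals → CW.
4 reversals in total — an even number — so the spindle turns the same way as the drive motor.

clockwise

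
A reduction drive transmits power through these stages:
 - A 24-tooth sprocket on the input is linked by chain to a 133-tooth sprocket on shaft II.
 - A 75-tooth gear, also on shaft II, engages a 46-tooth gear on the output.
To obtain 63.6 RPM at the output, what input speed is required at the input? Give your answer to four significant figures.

216.2 RPM

Overall ratio R = 5.5417 × 0.61333 = 3.3989.
Required input speed = output speed × R = 63.6 × 3.3989 = 216.17 RPM.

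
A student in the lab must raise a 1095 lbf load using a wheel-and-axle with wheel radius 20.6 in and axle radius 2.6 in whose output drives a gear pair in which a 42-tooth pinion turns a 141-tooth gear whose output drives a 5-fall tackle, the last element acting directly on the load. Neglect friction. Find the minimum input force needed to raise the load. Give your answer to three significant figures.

Wheel-and-axle MA = R/r = 20.6/2.6 = 7.9231.
Gear pair MA = 141/42 = 3.3571.
Block-and-tackle MA = number of supporting rope parts = 5.
Combined ideal MA = 7.9231 × 3.3571 × 5 = 132.99.
Effort = load / MA = 1095 / 132.99 = 8.2334 lbf.

8.23 lbf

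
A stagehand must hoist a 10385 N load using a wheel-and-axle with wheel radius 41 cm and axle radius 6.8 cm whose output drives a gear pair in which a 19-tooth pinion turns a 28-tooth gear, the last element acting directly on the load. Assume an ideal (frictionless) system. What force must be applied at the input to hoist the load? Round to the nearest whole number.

1169 N

Wheel-and-axle MA = R/r = 41/6.8 = 6.0294.
Gear pair MA = 28/19 = 1.4737.
Combined ideal MA = 6.0294 × 1.4737 = 8.8854.
Effort = load / MA = 10385 / 8.8854 = 1168.8 N.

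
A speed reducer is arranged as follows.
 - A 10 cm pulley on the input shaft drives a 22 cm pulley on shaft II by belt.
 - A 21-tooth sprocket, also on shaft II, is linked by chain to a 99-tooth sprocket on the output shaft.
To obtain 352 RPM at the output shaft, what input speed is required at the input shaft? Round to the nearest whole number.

3651 RPM

Overall ratio R = 2.2 × 4.7143 = 10.371.
Required input speed = output speed × R = 352 × 10.371 = 3650.7 RPM.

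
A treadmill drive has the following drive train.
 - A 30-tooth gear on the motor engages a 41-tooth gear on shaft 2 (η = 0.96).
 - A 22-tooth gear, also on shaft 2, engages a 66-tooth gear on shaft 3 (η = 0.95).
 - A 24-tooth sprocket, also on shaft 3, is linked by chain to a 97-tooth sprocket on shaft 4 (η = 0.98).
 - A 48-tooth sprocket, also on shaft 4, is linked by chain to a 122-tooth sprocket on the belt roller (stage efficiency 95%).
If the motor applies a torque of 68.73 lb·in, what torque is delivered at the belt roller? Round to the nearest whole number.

2458 lb·in

Gear mesh: ratio = 41/30 = 1.3667; torque at shaft 2 = 68.73 × 1.3667 × 0.96 = 90.174 lb·in.
Gear mesh: ratio = 66/22 = 3; torque at shaft 3 = 90.174 × 3 × 0.95 = 257 lb·in.
Chain: ratio = 97/24 = 4.0417; torque at shaft 4 = 257 × 4.0417 × 0.98 = 1017.9 lb·in.
Chain: ratio = 122/48 = 2.5417; torque at the belt roller = 1017.9 × 2.5417 × 0.95 = 2457.8 lb·in.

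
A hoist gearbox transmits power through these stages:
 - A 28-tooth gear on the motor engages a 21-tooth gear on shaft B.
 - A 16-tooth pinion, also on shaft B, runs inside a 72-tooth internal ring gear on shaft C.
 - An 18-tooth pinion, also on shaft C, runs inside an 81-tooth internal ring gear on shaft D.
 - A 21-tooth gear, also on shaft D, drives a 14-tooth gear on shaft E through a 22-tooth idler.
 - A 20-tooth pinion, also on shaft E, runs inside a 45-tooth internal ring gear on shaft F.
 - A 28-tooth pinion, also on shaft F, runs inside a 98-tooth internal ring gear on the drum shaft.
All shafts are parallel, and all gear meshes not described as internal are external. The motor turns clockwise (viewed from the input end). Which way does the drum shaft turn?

the motor → shaft B: external mesh, 1 reversal → CCW.
shaft B → shaft C: internal mesh, same direction → CCW.
shaft C → shaft D: internal mesh, same direction → CCW.
shaft D → shaft E: driver → idler → driven is 2 external meshes, 2 reversals → CCW.
shaft E → shaft F: internal mesh, same direction → CCW.
shaft F → the drum shaft: internal mesh, same direction → CCW.
3 reversals in total — an odd number — so the drum shaft turns opposite to the motor.

counterclockwise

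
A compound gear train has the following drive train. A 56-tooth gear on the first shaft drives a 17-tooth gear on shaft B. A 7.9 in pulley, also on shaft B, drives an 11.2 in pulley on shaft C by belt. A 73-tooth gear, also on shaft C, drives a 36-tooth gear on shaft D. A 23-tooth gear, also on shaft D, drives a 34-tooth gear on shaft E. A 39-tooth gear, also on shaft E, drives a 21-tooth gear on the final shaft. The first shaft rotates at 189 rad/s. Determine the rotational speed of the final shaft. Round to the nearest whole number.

1119 rad/s

Gear mesh: ratio = 17/56 = 0.30357, so shaft B turns at 189 / 0.30357 = 622.59 rad/s.
Belt: ratio = 11.2/7.9 = 1.4177, so shaft C turns at 622.59 / 1.4177 = 439.15 rad/s.
Gear mesh: ratio = 36/73 = 0.49315, so shaft D turns at 439.15 / 0.49315 = 890.49 rad/s.
Gear mesh: ratio = 34/23 = 1.4783, so shaft E turns at 890.49 / 1.4783 = 602.39 rad/s.
Gear mesh: ratio = 21/39 = 0.53846, so the final shaft turns at 602.39 / 0.53846 = 1118.7 rad/s.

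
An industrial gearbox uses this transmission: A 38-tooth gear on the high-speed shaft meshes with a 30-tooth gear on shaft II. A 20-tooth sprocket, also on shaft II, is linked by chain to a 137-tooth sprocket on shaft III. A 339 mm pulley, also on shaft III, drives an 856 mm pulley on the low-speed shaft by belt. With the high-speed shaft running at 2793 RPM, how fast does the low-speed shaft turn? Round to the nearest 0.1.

204.5 RPM

gear mesh 30/38 = 0.78947 → 2793/0.78947 = 3537.8 RPM
chain 137/20 = 6.85 → 3537.8/6.85 = 516.47 RPM
belt 856/339 = 2.5251 → 516.47/2.5251 = 204.54 RPM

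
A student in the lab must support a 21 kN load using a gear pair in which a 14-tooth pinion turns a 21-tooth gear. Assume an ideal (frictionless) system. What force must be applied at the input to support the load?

Gear pair MA = 21/14 = 1.5.
Effort = load / MA = 21 / 1.5 = 14 kN.

14 kN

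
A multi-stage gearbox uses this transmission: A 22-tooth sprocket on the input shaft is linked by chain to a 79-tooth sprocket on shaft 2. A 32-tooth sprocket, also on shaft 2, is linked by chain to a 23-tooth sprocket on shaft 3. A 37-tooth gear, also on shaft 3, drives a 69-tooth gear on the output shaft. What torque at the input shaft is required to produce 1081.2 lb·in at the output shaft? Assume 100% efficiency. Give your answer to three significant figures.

225 lb·in

Overall ratio R = 3.5909 × 0.71875 × 1.8649 = 4.8132.
Input torque = output torque / R = 1081.2 / 4.8132 = 224.63 lb·in.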